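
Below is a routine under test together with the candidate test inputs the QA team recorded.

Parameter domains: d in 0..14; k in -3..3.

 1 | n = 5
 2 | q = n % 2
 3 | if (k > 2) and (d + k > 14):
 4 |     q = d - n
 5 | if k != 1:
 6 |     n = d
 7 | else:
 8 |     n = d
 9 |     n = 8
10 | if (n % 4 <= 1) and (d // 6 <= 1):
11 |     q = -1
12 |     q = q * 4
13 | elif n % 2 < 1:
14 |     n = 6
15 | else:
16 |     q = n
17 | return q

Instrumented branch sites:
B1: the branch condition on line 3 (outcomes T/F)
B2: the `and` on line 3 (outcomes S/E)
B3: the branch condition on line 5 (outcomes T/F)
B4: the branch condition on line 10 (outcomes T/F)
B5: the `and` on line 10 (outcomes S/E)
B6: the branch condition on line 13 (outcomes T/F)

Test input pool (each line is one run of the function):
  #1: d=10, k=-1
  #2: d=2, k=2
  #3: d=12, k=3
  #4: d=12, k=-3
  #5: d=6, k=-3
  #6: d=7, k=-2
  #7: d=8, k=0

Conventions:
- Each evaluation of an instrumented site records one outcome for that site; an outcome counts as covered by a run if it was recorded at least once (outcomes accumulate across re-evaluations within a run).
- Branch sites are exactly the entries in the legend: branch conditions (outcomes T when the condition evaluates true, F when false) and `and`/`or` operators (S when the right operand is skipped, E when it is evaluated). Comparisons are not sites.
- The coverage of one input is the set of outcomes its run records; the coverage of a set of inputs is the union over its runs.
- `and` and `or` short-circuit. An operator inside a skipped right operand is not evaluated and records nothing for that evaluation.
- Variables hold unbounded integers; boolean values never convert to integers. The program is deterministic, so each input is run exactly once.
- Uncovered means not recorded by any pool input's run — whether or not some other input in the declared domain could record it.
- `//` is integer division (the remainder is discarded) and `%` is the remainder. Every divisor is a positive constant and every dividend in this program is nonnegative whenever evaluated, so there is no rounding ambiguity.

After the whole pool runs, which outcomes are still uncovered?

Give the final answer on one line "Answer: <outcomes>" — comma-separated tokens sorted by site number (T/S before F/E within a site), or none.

#1 (d=10, k=-1) -> B2->S, B1->F, B3->T, B5->S, B4->F, B6->T; covered: B1=F, B2=S, B3=T, B4=F, B5=S, B6=T
#2 (d=2, k=2) -> B2->S, B1->F, B3->T, B5->S, B4->F, B6->T; covered: B1=F, B2=S, B3=T, B4=F, B5=S, B6=T
#3 (d=12, k=3) -> B2->E, B1->T, B3->T, B5->E, B4->F, B6->T; covered: B1=T, B2=E, B3=T, B4=F, B5=E, B6=T
#4 (d=12, k=-3) -> B2->S, B1->F, B3->T, B5->E, B4->F, B6->T; covered: B1=F, B2=S, B3=T, B4=F, B5=E, B6=T
#5 (d=6, k=-3) -> B2->S, B1->F, B3->T, B5->S, B4->F, B6->T; covered: B1=F, B2=S, B3=T, B4=F, B5=S, B6=T
#6 (d=7, k=-2) -> B2->S, B1->F, B3->T, B5->S, B4->F, B6->F; covered: B1=F, B2=S, B3=T, B4=F, B5=S, B6=F
#7 (d=8, k=0) -> B2->S, B1->F, B3->T, B5->E, B4->T; covered: B1=F, B2=S, B3=T, B4=T, B5=E
union over the pool: B1=T, B1=F, B2=S, B2=E, B3=T, B4=T, B4=F, B5=S, B5=E, B6=T, B6=F
uncovered (1 of 12): B3=F

Answer: B3=F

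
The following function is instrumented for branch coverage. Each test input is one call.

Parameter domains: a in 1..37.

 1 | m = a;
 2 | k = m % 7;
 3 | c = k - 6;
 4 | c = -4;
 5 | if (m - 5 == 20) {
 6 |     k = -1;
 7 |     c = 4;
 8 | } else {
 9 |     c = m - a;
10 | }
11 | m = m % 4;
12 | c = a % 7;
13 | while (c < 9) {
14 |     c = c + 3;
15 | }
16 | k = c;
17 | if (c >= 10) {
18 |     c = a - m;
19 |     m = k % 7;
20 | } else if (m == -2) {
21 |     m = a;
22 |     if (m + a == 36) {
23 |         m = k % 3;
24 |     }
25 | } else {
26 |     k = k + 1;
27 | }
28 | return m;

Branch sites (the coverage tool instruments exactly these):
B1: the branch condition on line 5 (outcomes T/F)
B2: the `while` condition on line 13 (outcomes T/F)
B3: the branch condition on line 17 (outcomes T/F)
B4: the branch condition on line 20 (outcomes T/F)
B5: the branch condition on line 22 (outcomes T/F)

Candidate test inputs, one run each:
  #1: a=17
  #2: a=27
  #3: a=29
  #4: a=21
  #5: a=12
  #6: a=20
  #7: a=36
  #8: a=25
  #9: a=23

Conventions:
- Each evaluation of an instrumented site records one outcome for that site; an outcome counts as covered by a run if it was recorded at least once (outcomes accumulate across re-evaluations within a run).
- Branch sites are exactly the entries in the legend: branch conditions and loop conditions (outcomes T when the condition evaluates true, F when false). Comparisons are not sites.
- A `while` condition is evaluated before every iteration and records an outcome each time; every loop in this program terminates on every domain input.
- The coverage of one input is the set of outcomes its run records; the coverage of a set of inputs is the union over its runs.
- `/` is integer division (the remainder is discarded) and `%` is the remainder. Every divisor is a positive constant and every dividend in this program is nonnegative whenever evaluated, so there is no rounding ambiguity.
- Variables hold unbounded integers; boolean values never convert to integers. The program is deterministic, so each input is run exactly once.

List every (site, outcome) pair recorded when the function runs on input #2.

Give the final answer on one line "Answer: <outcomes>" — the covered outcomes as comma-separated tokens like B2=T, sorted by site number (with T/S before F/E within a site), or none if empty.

Running input #2 (a=27), event by event:
  B1->F, B2->T, B2->F, B3->F, B4->F
collecting distinct outcomes: B1=F, B2=T, B2=F, B3=F, B4=F

Answer: B1=F, B2=T, B2=F, B3=F, B4=F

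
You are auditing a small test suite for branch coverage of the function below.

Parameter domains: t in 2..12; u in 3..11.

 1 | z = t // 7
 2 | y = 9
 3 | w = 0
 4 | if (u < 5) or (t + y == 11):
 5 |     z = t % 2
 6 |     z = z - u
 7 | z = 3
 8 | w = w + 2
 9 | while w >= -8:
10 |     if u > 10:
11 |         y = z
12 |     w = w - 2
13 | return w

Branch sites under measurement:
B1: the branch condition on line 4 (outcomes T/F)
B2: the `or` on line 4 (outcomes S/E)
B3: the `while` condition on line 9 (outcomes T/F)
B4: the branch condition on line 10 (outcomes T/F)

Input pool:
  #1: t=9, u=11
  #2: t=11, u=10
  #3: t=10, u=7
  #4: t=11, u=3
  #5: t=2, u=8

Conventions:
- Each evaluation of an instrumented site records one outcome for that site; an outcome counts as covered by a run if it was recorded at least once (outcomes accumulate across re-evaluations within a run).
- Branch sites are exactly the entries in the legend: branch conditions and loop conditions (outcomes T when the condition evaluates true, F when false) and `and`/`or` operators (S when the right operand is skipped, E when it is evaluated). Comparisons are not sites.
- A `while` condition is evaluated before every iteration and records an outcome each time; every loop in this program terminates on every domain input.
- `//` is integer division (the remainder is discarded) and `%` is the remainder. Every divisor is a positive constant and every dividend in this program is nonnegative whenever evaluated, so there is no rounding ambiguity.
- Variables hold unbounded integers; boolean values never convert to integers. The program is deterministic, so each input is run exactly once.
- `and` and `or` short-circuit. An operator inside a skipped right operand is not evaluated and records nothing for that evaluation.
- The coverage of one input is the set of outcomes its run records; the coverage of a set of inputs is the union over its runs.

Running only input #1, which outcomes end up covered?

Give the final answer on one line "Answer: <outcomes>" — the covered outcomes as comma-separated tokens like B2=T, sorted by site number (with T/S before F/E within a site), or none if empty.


Event log for input #1 (t=9, u=11):
  B2->E, B1->F, B3->T, B4->T, B3->T, B4->T, B3->T, B4->T, B3->T, B4->T
  B3->T, B4->T, B3->T, B4->T, B3->F
deduplicating events, the covered set is: B1=F, B2=E, B3=T, B3=F, B4=T
Answer: B1=F, B2=E, B3=T, B3=F, B4=T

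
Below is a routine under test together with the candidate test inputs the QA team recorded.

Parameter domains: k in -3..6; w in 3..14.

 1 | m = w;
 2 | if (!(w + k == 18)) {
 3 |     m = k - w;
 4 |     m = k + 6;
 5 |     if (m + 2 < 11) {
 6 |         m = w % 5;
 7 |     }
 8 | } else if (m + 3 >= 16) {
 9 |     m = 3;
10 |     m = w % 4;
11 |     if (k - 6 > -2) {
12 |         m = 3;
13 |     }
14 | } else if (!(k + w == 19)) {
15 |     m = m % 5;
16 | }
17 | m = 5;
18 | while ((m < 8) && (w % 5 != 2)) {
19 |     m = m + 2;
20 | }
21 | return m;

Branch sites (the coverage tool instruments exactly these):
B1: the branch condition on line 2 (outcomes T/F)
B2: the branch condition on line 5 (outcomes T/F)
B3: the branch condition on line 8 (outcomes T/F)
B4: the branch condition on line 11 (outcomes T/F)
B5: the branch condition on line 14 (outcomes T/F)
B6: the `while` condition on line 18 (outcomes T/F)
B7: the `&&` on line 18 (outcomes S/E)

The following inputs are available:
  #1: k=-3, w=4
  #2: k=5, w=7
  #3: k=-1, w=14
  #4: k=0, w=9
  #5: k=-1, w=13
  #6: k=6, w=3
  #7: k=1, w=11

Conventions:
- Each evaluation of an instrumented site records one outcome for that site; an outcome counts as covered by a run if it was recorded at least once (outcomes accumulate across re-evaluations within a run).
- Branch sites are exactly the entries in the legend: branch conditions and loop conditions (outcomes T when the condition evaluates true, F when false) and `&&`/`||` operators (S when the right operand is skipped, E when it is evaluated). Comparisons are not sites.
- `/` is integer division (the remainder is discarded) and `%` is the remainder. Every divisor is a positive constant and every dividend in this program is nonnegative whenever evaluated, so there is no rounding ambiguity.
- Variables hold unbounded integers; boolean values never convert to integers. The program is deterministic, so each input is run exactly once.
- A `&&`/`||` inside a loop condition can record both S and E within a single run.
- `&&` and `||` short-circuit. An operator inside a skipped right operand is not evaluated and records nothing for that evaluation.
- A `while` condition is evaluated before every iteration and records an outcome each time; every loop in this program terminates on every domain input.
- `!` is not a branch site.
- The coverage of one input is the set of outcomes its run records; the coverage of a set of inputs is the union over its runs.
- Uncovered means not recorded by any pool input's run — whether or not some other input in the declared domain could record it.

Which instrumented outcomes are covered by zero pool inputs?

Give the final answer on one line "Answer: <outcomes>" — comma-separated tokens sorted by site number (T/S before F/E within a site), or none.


run #1 (k=-3, w=4) records B1=T, B2=T, B6=T, B6=F, B7=S, B7=E
run #2 (k=5, w=7) records B1=T, B2=F, B6=F, B7=E
run #3 (k=-1, w=14) records B1=T, B2=T, B6=T, B6=F, B7=S, B7=E
run #4 (k=0, w=9) records B1=T, B2=T, B6=T, B6=F, B7=S, B7=E
run #5 (k=-1, w=13) records B1=T, B2=T, B6=T, B6=F, B7=S, B7=E
run #6 (k=6, w=3) records B1=T, B2=F, B6=T, B6=F, B7=S, B7=E
run #7 (k=1, w=11) records B1=T, B2=T, B6=T, B6=F, B7=S, B7=E
union over the pool: B1=T, B2=T, B2=F, B6=T, B6=F, B7=S, B7=E
uncovered (7 of 14): B1=F, B3=T, B3=F, B4=T, B4=F, B5=T, B5=F
Answer: B1=F, B3=T, B3=F, B4=T, B4=F, B5=T, B5=F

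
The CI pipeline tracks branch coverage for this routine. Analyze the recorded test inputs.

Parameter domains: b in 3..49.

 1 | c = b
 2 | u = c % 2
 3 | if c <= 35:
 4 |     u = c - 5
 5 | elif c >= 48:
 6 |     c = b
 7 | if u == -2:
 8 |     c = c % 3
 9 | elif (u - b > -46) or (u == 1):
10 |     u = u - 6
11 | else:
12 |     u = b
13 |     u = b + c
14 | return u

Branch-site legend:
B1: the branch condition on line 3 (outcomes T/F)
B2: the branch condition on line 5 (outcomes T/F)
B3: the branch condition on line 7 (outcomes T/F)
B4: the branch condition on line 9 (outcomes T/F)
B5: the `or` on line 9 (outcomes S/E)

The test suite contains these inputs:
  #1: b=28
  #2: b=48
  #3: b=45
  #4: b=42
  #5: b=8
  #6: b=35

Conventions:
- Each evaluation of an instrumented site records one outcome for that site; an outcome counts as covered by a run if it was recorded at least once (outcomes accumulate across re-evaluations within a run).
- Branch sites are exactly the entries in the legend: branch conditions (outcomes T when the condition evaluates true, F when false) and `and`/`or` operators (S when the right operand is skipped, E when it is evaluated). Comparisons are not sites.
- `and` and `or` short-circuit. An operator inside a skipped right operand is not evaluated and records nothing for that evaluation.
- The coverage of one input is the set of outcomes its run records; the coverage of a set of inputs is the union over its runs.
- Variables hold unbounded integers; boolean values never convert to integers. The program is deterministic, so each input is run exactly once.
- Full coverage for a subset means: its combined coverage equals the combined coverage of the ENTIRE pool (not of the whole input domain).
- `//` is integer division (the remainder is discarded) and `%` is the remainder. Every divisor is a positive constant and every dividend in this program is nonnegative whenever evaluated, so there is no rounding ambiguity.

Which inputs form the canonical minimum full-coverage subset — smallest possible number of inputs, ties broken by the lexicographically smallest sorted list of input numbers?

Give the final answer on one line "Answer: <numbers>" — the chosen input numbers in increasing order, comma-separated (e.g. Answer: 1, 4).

test 1 (b=28) fires B1->T, B3->F, B5->S, B4->T; hits B1=T, B3=F, B4=T, B5=S
test 2 (b=48) fires B1->F, B2->T, B3->F, B5->E, B4->F; hits B1=F, B2=T, B3=F, B4=F, B5=E
test 3 (b=45) fires B1->F, B2->F, B3->F, B5->S, B4->T; hits B1=F, B2=F, B3=F, B4=T, B5=S
test 4 (b=42) fires B1->F, B2->F, B3->F, B5->S, B4->T; hits B1=F, B2=F, B3=F, B4=T, B5=S
test 5 (b=8) fires B1->T, B3->F, B5->S, B4->T; hits B1=T, B3=F, B4=T, B5=S
test 6 (b=35) fires B1->T, B3->F, B5->S, B4->T; hits B1=T, B3=F, B4=T, B5=S
union over all inputs: B1=T, B1=F, B2=T, B2=F, B3=F, B4=T, B4=F, B5=S, B5=E (9 outcomes)
checked all size-1 subsets: none covers 9 outcomes (max 5/9)
checked all size-2 subsets: none covers 9 outcomes (max 8/9)
at size 3, {1, 2, 3} reaches all 9 outcomes; every lexicographically earlier size-3 subset fails

Answer: 1, 2, 3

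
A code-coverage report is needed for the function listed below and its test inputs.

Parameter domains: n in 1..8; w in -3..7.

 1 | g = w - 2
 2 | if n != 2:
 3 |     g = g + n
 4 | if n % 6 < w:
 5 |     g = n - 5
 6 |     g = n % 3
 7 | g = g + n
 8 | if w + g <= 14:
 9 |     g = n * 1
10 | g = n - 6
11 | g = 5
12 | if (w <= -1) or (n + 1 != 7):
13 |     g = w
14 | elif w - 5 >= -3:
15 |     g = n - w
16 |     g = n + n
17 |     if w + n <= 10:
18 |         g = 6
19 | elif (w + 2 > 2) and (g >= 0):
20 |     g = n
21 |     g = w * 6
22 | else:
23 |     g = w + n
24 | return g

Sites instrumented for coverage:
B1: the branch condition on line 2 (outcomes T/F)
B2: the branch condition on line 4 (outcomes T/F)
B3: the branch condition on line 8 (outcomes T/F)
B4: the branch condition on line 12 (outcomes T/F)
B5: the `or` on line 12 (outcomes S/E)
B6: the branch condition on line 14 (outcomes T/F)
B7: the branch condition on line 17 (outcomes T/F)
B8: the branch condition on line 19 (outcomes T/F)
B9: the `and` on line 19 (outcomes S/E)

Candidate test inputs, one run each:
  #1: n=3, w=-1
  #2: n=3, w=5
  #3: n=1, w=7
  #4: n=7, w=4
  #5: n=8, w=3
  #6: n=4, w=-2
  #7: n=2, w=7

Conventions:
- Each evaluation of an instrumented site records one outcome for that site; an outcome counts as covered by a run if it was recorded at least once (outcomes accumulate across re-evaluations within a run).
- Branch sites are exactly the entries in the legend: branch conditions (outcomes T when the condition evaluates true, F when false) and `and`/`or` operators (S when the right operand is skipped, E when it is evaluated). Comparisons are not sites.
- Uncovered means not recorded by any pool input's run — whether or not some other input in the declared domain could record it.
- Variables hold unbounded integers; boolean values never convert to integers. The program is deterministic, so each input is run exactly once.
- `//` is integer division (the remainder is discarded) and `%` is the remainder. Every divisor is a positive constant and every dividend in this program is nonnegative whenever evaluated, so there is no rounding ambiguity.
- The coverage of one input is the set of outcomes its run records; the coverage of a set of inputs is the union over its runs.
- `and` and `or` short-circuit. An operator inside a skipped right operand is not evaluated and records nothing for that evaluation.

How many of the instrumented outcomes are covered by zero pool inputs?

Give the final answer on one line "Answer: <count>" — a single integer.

run #1 (n=3, w=-1) runs B1->T, B2->F, B3->T, B5->S, B4->T; records B1=T, B2=F, B3=T, B4=T, B5=S
run #2 (n=3, w=5) runs B1->T, B2->T, B3->T, B5->E, B4->T; records B1=T, B2=T, B3=T, B4=T, B5=E
run #3 (n=1, w=7) runs B1->T, B2->T, B3->T, B5->E, B4->T; records B1=T, B2=T, B3=T, B4=T, B5=E
run #4 (n=7, w=4) runs B1->T, B2->T, B3->T, B5->E, B4->T; records B1=T, B2=T, B3=T, B4=T, B5=E
run #5 (n=8, w=3) runs B1->T, B2->T, B3->T, B5->E, B4->T; records B1=T, B2=T, B3=T, B4=T, B5=E
run #6 (n=4, w=-2) runs B1->T, B2->F, B3->T, B5->S, B4->T; records B1=T, B2=F, B3=T, B4=T, B5=S
run #7 (n=2, w=7) runs B1->F, B2->T, B3->T, B5->E, B4->T; records B1=F, B2=T, B3=T, B4=T, B5=E
union over the pool: B1=T, B1=F, B2=T, B2=F, B3=T, B4=T, B5=S, B5=E
uncovered (10 of 18): B3=F, B4=F, B6=T, B6=F, B7=T, B7=F, B8=T, B8=F, B9=S, B9=E

Answer: 10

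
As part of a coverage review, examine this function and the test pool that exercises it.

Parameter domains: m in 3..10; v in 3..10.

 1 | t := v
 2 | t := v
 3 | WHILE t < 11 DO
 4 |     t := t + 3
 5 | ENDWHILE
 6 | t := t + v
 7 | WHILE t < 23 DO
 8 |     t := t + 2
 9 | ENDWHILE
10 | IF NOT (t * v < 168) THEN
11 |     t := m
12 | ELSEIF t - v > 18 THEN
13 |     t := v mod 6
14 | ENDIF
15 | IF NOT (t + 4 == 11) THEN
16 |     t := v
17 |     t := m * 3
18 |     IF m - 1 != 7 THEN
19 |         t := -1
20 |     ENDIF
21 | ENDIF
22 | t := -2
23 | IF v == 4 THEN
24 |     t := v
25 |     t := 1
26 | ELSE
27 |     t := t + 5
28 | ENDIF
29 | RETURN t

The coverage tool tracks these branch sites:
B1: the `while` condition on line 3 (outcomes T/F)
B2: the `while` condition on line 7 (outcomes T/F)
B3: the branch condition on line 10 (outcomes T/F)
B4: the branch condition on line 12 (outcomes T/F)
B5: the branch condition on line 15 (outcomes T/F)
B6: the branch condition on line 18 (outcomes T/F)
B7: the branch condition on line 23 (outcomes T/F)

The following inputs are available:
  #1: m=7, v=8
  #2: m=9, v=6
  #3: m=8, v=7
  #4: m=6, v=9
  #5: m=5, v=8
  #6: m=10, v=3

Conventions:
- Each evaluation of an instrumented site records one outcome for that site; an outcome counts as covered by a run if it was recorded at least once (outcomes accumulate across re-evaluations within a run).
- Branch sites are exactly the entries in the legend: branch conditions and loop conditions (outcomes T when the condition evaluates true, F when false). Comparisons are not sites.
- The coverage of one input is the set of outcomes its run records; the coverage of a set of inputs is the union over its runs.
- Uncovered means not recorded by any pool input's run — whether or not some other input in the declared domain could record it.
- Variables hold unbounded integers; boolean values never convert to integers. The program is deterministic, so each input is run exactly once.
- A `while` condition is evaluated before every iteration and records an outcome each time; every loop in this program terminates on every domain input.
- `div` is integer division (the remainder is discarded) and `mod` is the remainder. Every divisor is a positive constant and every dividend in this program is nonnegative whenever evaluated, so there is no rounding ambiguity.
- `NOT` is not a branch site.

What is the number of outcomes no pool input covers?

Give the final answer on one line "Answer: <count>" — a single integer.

run #1 (m=7, v=8) records B1=T, B1=F, B2=T, B2=F, B3=T, B5=F, B7=F
run #2 (m=9, v=6) records B1=T, B1=F, B2=T, B2=F, B3=F, B4=F, B5=T, B6=T, B7=F
run #3 (m=8, v=7) records B1=T, B1=F, B2=T, B2=F, B3=T, B5=T, B6=F, B7=F
run #4 (m=6, v=9) records B1=T, B1=F, B2=T, B2=F, B3=T, B5=T, B6=T, B7=F
run #5 (m=5, v=8) records B1=T, B1=F, B2=T, B2=F, B3=T, B5=T, B6=T, B7=F
run #6 (m=10, v=3) records B1=T, B1=F, B2=T, B2=F, B3=F, B4=T, B5=T, B6=T, B7=F
union over the pool: B1=T, B1=F, B2=T, B2=F, B3=T, B3=F, B4=T, B4=F, B5=T, B5=F, B6=T, B6=F, B7=F
uncovered (1 of 14): B7=T

Answer: 1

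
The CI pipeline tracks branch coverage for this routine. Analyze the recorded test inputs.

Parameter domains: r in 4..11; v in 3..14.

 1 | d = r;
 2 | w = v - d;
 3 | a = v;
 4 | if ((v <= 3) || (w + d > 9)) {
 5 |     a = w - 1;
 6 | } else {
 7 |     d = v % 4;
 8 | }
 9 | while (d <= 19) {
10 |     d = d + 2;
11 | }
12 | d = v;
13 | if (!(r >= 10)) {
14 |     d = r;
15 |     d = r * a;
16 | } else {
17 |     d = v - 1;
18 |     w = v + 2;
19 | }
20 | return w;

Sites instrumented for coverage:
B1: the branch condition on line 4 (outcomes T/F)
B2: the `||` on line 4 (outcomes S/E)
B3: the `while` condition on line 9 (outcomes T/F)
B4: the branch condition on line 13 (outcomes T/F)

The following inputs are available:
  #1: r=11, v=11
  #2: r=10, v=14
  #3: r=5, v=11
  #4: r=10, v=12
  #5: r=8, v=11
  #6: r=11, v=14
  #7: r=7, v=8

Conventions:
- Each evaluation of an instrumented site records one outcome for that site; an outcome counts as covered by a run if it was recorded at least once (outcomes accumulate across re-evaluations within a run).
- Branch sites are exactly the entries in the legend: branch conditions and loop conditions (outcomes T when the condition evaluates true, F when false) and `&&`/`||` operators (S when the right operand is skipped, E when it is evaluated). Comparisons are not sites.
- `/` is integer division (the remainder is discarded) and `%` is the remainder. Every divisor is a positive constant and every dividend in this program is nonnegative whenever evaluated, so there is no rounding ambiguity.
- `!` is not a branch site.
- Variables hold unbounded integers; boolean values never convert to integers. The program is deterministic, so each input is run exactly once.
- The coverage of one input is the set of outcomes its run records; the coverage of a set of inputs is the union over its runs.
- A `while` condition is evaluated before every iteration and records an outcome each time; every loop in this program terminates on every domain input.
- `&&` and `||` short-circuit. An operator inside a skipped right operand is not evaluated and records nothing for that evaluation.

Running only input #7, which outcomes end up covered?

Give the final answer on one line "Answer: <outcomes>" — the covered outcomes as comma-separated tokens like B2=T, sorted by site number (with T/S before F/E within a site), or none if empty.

Tracing the run of input #7 (r=7, v=8):
  B2->E, B1->F, B3->T, B3->T, B3->T, B3->T, B3->T, B3->T, B3->T, B3->T
  B3->T, B3->T, B3->F, B4->T
distinct outcomes covered: B1=F, B2=E, B3=T, B3=F, B4=T

Answer: B1=F, B2=E, B3=T, B3=F, B4=T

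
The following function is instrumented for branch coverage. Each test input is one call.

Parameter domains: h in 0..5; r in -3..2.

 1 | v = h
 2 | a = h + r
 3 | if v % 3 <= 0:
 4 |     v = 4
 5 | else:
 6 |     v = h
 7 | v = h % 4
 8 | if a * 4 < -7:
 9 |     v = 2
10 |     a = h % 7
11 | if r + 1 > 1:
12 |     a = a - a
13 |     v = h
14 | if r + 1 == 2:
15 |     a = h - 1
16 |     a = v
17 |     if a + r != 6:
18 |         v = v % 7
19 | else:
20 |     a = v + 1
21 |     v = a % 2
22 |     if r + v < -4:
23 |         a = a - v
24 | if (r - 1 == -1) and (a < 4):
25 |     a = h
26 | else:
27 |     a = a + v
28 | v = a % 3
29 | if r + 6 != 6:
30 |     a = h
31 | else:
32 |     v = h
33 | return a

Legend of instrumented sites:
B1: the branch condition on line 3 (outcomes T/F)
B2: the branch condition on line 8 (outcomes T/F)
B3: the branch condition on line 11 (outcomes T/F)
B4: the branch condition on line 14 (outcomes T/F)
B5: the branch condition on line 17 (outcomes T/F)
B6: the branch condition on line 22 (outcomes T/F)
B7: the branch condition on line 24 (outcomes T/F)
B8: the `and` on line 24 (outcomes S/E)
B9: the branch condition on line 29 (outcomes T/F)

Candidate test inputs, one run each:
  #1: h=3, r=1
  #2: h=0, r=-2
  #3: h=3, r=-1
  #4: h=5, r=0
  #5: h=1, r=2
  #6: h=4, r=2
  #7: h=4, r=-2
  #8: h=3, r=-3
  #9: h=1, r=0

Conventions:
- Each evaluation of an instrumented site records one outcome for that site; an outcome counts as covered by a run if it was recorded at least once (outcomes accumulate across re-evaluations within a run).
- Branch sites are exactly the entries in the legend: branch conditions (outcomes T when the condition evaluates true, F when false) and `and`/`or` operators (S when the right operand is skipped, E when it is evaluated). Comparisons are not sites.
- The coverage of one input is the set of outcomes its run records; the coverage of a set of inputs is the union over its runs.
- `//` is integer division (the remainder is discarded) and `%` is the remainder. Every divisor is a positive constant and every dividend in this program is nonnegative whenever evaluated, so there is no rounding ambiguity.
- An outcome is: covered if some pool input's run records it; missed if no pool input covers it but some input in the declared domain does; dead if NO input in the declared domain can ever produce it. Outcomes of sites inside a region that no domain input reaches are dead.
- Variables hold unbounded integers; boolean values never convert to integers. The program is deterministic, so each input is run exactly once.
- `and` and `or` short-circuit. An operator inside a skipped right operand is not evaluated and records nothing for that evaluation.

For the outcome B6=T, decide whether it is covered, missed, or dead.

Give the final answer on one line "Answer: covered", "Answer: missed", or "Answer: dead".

no pool input records B6=T
checking all 36 inputs in the declared domain: B6=T is never recorded -> dead

Answer: dead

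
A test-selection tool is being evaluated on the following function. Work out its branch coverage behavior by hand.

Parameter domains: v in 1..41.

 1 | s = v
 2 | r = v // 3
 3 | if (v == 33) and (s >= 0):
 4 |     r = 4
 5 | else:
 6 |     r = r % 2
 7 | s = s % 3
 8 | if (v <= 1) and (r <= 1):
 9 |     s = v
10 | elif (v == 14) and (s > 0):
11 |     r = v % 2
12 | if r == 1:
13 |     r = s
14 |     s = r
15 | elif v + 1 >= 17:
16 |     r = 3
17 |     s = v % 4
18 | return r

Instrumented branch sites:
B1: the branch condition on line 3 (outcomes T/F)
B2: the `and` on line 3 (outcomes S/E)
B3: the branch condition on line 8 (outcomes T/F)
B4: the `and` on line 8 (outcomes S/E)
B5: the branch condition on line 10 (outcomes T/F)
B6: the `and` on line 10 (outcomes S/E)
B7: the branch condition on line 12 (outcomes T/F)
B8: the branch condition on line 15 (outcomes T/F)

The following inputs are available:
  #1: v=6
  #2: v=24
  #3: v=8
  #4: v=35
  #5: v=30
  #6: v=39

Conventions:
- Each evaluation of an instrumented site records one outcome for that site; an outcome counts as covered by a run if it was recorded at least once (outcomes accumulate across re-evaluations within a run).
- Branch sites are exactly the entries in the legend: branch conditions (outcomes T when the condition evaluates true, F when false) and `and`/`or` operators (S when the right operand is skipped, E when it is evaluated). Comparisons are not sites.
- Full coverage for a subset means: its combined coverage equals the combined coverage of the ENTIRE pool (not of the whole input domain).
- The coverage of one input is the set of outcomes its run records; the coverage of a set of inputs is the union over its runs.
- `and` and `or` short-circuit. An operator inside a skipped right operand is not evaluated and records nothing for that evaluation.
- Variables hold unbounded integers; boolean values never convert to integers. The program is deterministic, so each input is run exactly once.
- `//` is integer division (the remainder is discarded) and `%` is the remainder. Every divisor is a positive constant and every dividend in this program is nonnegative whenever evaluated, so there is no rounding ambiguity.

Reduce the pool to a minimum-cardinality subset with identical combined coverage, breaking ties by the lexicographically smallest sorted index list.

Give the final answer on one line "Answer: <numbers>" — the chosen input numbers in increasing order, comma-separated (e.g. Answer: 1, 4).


#1 (v=6) -> covered: B1=F, B2=S, B3=F, B4=S, B5=F, B6=S, B7=F, B8=F
#2 (v=24) -> covered: B1=F, B2=S, B3=F, B4=S, B5=F, B6=S, B7=F, B8=T
#3 (v=8) -> covered: B1=F, B2=S, B3=F, B4=S, B5=F, B6=S, B7=F, B8=F
#4 (v=35) -> covered: B1=F, B2=S, B3=F, B4=S, B5=F, B6=S, B7=T
#5 (v=30) -> covered: B1=F, B2=S, B3=F, B4=S, B5=F, B6=S, B7=F, B8=T
#6 (v=39) -> covered: B1=F, B2=S, B3=F, B4=S, B5=F, B6=S, B7=T
the full pool covers 10 outcomes: B1=F, B2=S, B3=F, B4=S, B5=F, B6=S, B7=T, B7=F, B8=T, B8=F
no size-1 subset reaches all 10 outcomes (best union: 8/10)
no size-2 subset reaches all 10 outcomes (best union: 9/10)
the canonical winner is {1, 2, 4}: size 3, full 10-outcome coverage, earliest index list among size-3 covers
Answer: 1, 2, 4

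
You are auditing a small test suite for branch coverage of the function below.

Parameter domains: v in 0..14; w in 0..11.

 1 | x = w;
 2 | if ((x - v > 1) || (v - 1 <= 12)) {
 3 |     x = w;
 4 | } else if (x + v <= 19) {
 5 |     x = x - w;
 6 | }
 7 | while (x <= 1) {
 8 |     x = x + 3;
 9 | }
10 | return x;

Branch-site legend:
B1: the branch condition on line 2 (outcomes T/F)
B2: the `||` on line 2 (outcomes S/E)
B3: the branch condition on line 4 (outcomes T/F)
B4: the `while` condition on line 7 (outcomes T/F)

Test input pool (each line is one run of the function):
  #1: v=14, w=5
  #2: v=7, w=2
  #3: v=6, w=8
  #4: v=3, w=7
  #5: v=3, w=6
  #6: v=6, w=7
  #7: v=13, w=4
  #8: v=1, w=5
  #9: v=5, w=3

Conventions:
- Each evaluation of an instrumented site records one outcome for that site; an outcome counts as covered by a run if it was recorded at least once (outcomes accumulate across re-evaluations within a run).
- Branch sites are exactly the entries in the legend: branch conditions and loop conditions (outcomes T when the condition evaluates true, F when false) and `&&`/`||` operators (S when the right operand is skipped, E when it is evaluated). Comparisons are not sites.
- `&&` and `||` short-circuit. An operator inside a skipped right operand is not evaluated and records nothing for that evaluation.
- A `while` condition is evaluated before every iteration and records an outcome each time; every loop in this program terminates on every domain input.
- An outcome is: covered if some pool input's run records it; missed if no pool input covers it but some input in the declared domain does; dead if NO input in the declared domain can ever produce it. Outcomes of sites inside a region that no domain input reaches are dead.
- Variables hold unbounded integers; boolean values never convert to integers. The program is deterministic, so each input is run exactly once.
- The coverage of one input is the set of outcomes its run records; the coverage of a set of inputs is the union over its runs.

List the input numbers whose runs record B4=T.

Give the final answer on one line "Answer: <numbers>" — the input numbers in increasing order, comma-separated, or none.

input #1 (v=14, w=5): covers B4=T
input #2 (v=7, w=2): misses B4=T
input #3 (v=6, w=8): misses B4=T
input #4 (v=3, w=7): misses B4=T
input #5 (v=3, w=6): misses B4=T
input #6 (v=6, w=7): misses B4=T
input #7 (v=13, w=4): misses B4=T
input #8 (v=1, w=5): misses B4=T
input #9 (v=5, w=3): misses B4=T

Answer: 1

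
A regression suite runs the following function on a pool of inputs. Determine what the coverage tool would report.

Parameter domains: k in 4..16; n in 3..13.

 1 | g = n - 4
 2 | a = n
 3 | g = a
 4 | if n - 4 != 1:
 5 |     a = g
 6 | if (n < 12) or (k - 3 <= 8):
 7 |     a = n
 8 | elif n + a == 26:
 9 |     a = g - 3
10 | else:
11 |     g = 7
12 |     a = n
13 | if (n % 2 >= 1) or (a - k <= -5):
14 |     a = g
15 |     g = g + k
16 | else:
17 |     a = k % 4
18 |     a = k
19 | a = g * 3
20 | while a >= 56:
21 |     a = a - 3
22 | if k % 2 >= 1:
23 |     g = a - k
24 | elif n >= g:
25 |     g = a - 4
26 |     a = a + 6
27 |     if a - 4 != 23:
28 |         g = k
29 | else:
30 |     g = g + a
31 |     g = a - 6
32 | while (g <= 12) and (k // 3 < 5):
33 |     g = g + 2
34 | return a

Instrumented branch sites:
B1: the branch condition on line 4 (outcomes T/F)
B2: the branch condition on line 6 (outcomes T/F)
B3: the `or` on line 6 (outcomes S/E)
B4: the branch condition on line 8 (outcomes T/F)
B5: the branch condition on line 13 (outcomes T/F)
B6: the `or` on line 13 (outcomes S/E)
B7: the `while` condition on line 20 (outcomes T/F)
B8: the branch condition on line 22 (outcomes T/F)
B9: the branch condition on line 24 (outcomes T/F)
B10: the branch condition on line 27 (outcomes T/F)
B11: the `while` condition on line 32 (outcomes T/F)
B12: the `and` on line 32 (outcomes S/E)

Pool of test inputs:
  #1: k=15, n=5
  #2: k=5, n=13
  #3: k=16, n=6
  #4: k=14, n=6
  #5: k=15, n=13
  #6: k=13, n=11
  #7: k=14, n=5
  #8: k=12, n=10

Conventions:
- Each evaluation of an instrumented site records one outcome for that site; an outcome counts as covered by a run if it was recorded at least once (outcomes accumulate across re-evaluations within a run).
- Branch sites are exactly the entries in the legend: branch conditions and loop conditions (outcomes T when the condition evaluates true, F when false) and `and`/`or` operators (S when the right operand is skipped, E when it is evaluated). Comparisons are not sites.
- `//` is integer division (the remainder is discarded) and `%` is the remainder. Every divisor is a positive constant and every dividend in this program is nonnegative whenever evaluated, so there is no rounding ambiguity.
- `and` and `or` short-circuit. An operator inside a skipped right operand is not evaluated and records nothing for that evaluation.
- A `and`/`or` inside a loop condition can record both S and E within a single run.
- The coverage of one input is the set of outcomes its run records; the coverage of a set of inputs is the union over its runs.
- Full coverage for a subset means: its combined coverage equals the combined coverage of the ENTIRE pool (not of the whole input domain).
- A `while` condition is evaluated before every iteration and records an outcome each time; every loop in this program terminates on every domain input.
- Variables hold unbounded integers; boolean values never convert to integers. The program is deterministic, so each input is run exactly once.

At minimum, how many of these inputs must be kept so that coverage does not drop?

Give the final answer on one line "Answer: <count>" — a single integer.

#1 (k=15, n=5) -> covered: B1=F, B2=T, B3=S, B5=T, B6=S, B7=T, B7=F, B8=T, B11=F, B12=S
#2 (k=5, n=13) -> covered: B1=T, B2=T, B3=E, B5=T, B6=S, B7=F, B8=T, B11=F, B12=S
#3 (k=16, n=6) -> covered: B1=T, B2=T, B3=S, B5=T, B6=E, B7=T, B7=F, B8=F, B9=F, B11=F, B12=S
#4 (k=14, n=6) -> covered: B1=T, B2=T, B3=S, B5=T, B6=E, B7=T, B7=F, B8=F, B9=F, B11=F, B12=S
#5 (k=15, n=13) -> covered: B1=T, B2=F, B3=E, B4=T, B5=T, B6=S, B7=T, B7=F, B8=T, B11=F, B12=S
#6 (k=13, n=11) -> covered: B1=T, B2=T, B3=S, B5=T, B6=S, B7=T, B7=F, B8=T, B11=F, B12=S
#7 (k=14, n=5) -> covered: B1=F, B2=T, B3=S, B5=T, B6=S, B7=T, B7=F, B8=F, B9=F, B11=F, B12=S
#8 (k=12, n=10) -> covered: B1=T, B2=T, B3=S, B5=F, B6=E, B7=F, B8=F, B9=T, B10=T, B11=T, B11=F, B12=S, B12=E
together the pool reaches 22 outcomes: B1=T, B1=F, B2=T, B2=F, B3=S, B3=E, B4=T, B5=T, B5=F, B6=S, B6=E, B7=T, B7=F, B8=T, B8=F, B9=T, B9=F, B10=T, B11=T, B11=F, B12=S, B12=E
no size-1 subset reaches all 22 outcomes (best union: 13/22)
no size-2 subset reaches all 22 outcomes (best union: 20/22)
inputs {5, 7, 8} (size 3) cover everything; no size-3 subset with a lexicographically smaller index list covers all 22

Answer: 3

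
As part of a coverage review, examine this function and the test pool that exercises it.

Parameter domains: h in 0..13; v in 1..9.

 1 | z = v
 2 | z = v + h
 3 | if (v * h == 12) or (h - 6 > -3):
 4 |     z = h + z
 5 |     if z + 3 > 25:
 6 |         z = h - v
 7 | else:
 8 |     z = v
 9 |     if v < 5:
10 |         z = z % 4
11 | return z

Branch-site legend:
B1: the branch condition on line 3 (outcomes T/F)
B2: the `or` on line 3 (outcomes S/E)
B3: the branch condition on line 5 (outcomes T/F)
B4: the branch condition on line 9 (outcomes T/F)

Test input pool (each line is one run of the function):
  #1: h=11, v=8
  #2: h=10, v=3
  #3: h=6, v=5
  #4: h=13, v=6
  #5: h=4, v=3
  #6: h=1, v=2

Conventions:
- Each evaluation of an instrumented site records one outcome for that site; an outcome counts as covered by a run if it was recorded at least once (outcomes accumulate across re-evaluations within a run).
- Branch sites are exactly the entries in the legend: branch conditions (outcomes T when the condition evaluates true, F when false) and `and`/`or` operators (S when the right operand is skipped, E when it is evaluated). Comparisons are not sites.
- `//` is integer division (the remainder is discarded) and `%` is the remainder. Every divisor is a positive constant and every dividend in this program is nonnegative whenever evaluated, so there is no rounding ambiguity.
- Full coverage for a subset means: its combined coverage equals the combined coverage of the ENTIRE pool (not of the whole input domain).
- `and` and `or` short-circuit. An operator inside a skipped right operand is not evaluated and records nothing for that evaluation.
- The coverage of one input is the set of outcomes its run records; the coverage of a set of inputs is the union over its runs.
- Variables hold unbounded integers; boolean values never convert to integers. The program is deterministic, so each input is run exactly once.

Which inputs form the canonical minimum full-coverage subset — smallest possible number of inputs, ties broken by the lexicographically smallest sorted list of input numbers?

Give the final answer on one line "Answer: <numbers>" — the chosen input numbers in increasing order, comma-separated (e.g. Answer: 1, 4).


#1 (h=11, v=8) -> B2->E, B1->T, B3->T; covered: B1=T, B2=E, B3=T
#2 (h=10, v=3) -> B2->E, B1->T, B3->T; covered: B1=T, B2=E, B3=T
#3 (h=6, v=5) -> B2->E, B1->T, B3->F; covered: B1=T, B2=E, B3=F
#4 (h=13, v=6) -> B2->E, B1->T, B3->T; covered: B1=T, B2=E, B3=T
#5 (h=4, v=3) -> B2->S, B1->T, B3->F; covered: B1=T, B2=S, B3=F
#6 (h=1, v=2) -> B2->E, B1->F, B4->T; covered: B1=F, B2=E, B4=T
together the pool reaches 7 outcomes: B1=T, B1=F, B2=S, B2=E, B3=T, B3=F, B4=T
checked all size-1 subsets: none covers 7 outcomes (max 3/7)
checked all size-2 subsets: none covers 7 outcomes (max 6/7)
at size 3, {1, 5, 6} reaches all 7 outcomes; every lexicographically earlier size-3 subset fails
Answer: 1, 5, 6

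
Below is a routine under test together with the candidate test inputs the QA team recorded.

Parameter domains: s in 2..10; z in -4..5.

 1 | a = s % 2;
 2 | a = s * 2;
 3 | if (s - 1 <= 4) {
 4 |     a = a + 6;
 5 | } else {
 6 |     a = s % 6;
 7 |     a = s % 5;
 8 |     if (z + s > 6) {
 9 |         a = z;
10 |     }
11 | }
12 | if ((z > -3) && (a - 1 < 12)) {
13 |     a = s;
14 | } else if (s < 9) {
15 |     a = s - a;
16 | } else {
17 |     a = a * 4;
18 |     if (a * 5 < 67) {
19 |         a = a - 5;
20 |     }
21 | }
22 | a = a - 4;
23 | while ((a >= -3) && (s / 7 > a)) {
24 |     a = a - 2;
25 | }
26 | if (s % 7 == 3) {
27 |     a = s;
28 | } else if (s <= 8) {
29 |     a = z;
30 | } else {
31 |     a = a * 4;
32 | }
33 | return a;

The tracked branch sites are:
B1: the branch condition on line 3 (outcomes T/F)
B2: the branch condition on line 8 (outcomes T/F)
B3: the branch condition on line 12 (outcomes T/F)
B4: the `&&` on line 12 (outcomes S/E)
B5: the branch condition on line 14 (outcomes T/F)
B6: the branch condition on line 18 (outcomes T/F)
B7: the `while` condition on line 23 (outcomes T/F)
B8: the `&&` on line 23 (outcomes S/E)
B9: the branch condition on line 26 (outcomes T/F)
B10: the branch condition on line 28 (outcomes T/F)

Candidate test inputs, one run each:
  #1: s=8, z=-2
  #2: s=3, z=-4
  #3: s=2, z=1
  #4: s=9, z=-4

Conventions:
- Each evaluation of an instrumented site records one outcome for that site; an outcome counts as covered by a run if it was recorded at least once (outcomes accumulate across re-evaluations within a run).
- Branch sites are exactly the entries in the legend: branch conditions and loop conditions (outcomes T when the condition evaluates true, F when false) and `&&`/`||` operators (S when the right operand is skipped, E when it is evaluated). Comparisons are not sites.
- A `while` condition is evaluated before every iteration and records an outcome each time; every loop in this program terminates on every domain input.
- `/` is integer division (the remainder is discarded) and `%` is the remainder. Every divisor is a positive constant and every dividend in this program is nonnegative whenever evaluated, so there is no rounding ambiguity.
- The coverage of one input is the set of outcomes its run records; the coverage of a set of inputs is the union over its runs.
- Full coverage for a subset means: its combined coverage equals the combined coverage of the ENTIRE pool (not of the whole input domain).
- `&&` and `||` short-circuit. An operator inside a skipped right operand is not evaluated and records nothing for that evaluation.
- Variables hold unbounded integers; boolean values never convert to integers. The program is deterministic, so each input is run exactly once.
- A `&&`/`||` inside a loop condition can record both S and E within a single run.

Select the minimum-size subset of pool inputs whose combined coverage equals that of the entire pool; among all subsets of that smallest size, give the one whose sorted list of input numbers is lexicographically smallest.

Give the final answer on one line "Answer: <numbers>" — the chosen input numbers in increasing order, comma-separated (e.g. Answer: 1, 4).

#1 (s=8, z=-2) -> covered: B1=F, B2=F, B3=T, B4=E, B7=F, B8=E, B9=F, B10=T
#2 (s=3, z=-4) -> covered: B1=T, B3=F, B4=S, B5=T, B7=F, B8=S, B9=T
#3 (s=2, z=1) -> covered: B1=T, B3=T, B4=E, B7=T, B7=F, B8=S, B8=E, B9=F, B10=T
#4 (s=9, z=-4) -> covered: B1=F, B2=F, B3=F, B4=S, B5=F, B6=F, B7=F, B8=E, B9=F, B10=F
union over all inputs: B1=T, B1=F, B2=F, B3=T, B3=F, B4=S, B4=E, B5=T, B5=F, B6=F, B7=T, B7=F, B8=S, B8=E, B9=T, B9=F, B10=T, B10=F (18 outcomes)
every size-1 subset falls short of the 18 outcomes (best: 10/18)
every size-2 subset falls short of the 18 outcomes (best: 16/18)
inputs {2, 3, 4} (size 3) cover everything; no size-3 subset with a lexicographically smaller index list covers all 18

Answer: 2, 3, 4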